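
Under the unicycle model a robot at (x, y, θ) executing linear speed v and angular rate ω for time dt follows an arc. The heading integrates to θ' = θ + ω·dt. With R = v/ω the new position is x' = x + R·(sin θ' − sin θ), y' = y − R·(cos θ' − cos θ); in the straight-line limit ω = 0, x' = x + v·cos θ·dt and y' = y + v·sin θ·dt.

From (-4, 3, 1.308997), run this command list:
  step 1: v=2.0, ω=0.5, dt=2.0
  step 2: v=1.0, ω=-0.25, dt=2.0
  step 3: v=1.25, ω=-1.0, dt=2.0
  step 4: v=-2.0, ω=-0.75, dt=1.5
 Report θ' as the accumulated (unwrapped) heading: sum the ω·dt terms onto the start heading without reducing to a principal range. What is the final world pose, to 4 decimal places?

step 1: θ'=2.3090 (R=4.0000) → pose (-4.9050, 6.7271, 2.3090)
step 2: θ'=1.8090 (R=-4.0000) → pose (-5.8333, 8.4751, 1.8090)
step 3: θ'=-0.1910 (R=-1.2500) → pose (-4.3813, 9.9973, -0.1910)
step 4: θ'=-1.3160 (R=2.6667) → pose (-6.4556, 11.9434, -1.3160)

(-6.4556, 11.9434, -1.3160)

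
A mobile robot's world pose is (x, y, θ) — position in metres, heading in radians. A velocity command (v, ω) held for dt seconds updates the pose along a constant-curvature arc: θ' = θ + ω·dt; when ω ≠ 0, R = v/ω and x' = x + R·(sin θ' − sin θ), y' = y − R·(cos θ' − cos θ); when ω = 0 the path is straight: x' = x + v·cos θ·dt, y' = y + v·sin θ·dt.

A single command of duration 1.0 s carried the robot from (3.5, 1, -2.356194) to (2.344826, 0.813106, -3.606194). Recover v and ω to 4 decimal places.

v = 1.2500, ω = -1.2500

Δθ = -3.606194 − -2.356194 = -1.250000
ω = Δθ/dt = -1.250000/1.0 = -1.2500
R = Δx/(sin θ' − sin θ) = -1.0000
v = R·ω = -1.0000·-1.2500 = 1.2500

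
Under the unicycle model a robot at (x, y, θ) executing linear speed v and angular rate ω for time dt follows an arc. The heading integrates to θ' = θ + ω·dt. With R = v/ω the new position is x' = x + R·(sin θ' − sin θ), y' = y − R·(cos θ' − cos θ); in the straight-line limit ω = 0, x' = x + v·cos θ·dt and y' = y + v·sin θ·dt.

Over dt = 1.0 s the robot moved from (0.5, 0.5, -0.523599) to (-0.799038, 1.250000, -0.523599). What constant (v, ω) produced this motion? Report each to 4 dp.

v = -1.5000, ω = 0.0000

Δθ = -0.523599 − -0.523599 = 0.000000
ω = Δθ/dt = 0.000000/1.0 = 0.0000
ω = 0 → v = (Δx·cos θ + Δy·sin θ)/dt = -1.5000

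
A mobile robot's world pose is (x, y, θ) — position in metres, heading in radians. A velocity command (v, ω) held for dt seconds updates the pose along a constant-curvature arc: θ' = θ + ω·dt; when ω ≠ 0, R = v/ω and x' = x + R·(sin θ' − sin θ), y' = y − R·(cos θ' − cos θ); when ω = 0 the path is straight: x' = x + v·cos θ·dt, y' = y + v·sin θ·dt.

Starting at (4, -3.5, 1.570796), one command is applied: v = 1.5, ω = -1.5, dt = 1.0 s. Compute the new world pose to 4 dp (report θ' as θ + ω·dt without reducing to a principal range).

θ' = 1.5708 + -1.5·1.0 = 0.0708
R = v/ω = 1.5/-1.5 = -1.0000
x' = 4 + -1.0000·(sin 0.0708 − sin 1.5708) = 4.9293
y' = -3.5 − -1.0000·(cos 0.0708 − cos 1.5708) = -2.5025

(4.9293, -2.5025, 0.0708)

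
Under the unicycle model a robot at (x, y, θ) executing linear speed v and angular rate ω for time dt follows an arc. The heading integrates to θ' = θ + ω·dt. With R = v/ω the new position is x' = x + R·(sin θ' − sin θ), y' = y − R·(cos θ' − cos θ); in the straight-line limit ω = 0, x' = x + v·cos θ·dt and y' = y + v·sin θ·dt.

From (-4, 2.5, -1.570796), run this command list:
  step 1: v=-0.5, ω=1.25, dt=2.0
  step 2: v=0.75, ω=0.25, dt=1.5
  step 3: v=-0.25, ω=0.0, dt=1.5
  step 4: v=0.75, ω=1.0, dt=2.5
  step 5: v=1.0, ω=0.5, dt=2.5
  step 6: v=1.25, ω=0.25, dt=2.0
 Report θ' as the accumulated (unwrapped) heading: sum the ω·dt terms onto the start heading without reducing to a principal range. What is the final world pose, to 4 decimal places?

step 1: θ'=0.9292 (R=-0.4000) → pose (-4.7205, 2.7394, 0.9292)
step 2: θ'=1.3042 (R=3.0000) → pose (-4.2299, 3.7445, 1.3042)
step 3: θ'=1.3042 (straight) → pose (-4.3287, 3.3827, 1.3042)
step 4: θ'=3.8042 (R=0.7500) → pose (-5.5135, 4.1716, 3.8042)
step 5: θ'=5.0542 (R=2.0000) → pose (-6.1675, 1.9244, 5.0542)
step 6: θ'=5.5542 (R=5.0000) → pose (-4.7873, -0.1289, 5.5542)

(-4.7873, -0.1289, 5.5542)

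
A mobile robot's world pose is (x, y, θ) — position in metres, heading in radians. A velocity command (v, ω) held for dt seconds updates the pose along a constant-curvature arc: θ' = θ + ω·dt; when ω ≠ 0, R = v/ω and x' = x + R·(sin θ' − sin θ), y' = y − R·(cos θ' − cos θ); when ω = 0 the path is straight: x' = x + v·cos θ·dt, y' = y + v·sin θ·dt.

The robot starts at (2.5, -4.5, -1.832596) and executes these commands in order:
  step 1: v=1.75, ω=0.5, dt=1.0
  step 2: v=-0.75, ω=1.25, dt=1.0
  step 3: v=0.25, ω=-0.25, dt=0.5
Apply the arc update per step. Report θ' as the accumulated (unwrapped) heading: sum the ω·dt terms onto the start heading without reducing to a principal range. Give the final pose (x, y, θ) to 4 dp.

(2.0696, -5.7934, -0.2076)

step 1: θ'=-1.3326 (R=3.5000) → pose (2.4796, -6.2317, -1.3326)
step 2: θ'=-0.0826 (R=-0.6000) → pose (1.9460, -5.7753, -0.0826)
step 3: θ'=-0.2076 (R=-1.0000) → pose (2.0696, -5.7934, -0.2076)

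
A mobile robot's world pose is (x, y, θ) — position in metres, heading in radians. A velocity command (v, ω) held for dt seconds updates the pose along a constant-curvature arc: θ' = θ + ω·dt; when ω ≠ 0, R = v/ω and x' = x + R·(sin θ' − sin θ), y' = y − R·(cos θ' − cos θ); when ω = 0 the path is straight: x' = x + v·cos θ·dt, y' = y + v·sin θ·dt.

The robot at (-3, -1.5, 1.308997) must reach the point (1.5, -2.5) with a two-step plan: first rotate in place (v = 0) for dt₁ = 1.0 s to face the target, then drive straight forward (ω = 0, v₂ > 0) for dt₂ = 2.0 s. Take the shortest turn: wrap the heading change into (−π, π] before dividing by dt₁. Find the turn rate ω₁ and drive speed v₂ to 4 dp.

heading to target = atan2(-2.5−-1.5, 1.5−-3) = -0.2187
Δθ = wrap(-0.2187 − 1.3090) = -1.5277; ω₁ = Δθ/dt₁ = -1.5277
distance = √((1.5−-3)² + (-2.5−-1.5)²) = 4.6098; v₂ = distance/dt₂ = 2.3049

ω₁ = -1.5277, v₂ = 2.3049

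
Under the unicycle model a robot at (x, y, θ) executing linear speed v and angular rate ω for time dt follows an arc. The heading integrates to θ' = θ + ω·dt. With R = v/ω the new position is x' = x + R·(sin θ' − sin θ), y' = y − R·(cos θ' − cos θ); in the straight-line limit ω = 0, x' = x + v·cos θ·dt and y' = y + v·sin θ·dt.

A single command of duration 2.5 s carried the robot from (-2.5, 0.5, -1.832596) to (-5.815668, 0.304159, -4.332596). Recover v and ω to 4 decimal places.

v = 1.7500, ω = -1.0000

Δθ = -4.332596 − -1.832596 = -2.500000
ω = Δθ/dt = -2.500000/2.5 = -1.0000
R = Δx/(sin θ' − sin θ) = -1.7500
v = R·ω = -1.7500·-1.0000 = 1.7500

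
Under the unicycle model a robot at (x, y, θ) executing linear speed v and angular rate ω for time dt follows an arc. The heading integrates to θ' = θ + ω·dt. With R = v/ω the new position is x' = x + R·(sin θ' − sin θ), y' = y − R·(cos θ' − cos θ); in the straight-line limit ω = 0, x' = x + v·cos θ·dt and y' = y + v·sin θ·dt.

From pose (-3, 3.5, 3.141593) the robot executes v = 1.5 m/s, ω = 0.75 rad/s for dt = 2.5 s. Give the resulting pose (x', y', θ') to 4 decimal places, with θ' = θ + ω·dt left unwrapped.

(-4.9082, 0.9009, 5.0166)

θ' = 3.1416 + 0.75·2.5 = 5.0166
R = v/ω = 1.5/0.75 = 2.0000
x' = -3 + 2.0000·(sin 5.0166 − sin 3.1416) = -4.9082
y' = 3.5 − 2.0000·(cos 5.0166 − cos 3.1416) = 0.9009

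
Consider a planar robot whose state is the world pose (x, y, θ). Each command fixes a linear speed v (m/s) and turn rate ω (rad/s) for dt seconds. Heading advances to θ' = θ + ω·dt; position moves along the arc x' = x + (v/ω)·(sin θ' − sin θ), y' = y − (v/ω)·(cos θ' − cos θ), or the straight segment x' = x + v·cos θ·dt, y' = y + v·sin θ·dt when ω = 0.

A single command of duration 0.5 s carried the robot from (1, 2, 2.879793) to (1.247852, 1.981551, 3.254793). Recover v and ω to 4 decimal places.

Δθ = 3.254793 − 2.879793 = 0.375000
ω = Δθ/dt = 0.375000/0.5 = 0.7500
R = Δx/(sin θ' − sin θ) = -0.6667
v = R·ω = -0.6667·0.7500 = -0.5000

v = -0.5000, ω = 0.7500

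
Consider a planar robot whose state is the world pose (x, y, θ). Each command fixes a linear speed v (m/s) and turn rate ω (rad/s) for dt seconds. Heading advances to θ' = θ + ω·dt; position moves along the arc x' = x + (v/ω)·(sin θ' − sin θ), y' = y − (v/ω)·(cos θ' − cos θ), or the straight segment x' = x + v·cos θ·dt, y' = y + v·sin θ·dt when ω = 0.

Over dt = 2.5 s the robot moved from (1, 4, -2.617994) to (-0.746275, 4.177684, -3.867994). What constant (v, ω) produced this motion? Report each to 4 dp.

v = 0.7500, ω = -0.5000

Δθ = -3.867994 − -2.617994 = -1.250000
ω = Δθ/dt = -1.250000/2.5 = -0.5000
R = Δx/(sin θ' − sin θ) = -1.5000
v = R·ω = -1.5000·-0.5000 = 0.7500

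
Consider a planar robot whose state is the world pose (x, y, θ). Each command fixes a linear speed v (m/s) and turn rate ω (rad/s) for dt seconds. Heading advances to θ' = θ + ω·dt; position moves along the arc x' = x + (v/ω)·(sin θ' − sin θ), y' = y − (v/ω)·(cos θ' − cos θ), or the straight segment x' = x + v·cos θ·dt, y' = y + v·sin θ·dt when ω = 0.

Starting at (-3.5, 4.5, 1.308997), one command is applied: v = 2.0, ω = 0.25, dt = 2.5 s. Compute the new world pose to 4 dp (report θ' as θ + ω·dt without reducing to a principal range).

(-3.7493, 9.4127, 1.9340)

θ' = 1.3090 + 0.25·2.5 = 1.9340
R = v/ω = 2.0/0.25 = 8.0000
x' = -3.5 + 8.0000·(sin 1.9340 − sin 1.3090) = -3.7493
y' = 4.5 − 8.0000·(cos 1.9340 − cos 1.3090) = 9.4127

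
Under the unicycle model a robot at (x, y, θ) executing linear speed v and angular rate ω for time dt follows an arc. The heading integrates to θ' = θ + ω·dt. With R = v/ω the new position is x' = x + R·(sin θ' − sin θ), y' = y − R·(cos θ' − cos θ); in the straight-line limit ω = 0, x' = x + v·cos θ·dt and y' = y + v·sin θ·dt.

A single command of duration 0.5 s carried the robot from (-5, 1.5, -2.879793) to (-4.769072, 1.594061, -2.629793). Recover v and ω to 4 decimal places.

Δθ = -2.629793 − -2.879793 = 0.250000
ω = Δθ/dt = 0.250000/0.5 = 0.5000
R = Δx/(sin θ' − sin θ) = -1.0000
v = R·ω = -1.0000·0.5000 = -0.5000

v = -0.5000, ω = 0.5000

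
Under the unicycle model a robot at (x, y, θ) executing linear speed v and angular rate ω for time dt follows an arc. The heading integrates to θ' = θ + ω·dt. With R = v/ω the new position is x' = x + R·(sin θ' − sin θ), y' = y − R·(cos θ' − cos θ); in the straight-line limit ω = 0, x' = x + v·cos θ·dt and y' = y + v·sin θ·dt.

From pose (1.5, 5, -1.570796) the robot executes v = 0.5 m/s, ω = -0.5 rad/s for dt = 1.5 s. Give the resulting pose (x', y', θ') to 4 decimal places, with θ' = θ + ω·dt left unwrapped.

θ' = -1.5708 + -0.5·1.5 = -2.3208
R = v/ω = 0.5/-0.5 = -1.0000
x' = 1.5 + -1.0000·(sin -2.3208 − sin -1.5708) = 1.2317
y' = 5 − -1.0000·(cos -2.3208 − cos -1.5708) = 4.3184

(1.2317, 4.3184, -2.3208)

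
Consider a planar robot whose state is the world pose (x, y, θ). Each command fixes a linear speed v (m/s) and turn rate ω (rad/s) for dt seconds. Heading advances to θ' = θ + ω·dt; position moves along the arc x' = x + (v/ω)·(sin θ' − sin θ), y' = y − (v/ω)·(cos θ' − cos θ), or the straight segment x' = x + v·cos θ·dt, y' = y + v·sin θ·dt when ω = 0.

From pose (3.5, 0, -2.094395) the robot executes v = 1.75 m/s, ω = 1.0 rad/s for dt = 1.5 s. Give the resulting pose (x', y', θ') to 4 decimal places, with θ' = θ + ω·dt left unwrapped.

(4.0355, -2.3249, -0.5944)

θ' = -2.0944 + 1.0·1.5 = -0.5944
R = v/ω = 1.75/1.0 = 1.7500
x' = 3.5 + 1.7500·(sin -0.5944 − sin -2.0944) = 4.0355
y' = 0 − 1.7500·(cos -0.5944 − cos -2.0944) = -2.3249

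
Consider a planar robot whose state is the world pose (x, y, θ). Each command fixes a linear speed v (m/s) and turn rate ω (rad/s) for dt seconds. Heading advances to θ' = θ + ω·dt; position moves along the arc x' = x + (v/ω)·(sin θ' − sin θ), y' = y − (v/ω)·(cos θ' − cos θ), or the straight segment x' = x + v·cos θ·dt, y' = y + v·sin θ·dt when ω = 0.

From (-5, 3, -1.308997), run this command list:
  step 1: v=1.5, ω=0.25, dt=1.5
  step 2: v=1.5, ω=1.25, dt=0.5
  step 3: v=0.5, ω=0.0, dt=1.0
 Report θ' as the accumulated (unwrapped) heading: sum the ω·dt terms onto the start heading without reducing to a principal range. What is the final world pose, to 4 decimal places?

(-2.9523, 0.4035, -0.3090)

step 1: θ'=-0.9340 (R=6.0000) → pose (-4.0285, 0.9852, -0.9340)
step 2: θ'=-0.3090 (R=1.2000) → pose (-3.4286, 0.5555, -0.3090)
step 3: θ'=-0.3090 (straight) → pose (-2.9523, 0.4035, -0.3090)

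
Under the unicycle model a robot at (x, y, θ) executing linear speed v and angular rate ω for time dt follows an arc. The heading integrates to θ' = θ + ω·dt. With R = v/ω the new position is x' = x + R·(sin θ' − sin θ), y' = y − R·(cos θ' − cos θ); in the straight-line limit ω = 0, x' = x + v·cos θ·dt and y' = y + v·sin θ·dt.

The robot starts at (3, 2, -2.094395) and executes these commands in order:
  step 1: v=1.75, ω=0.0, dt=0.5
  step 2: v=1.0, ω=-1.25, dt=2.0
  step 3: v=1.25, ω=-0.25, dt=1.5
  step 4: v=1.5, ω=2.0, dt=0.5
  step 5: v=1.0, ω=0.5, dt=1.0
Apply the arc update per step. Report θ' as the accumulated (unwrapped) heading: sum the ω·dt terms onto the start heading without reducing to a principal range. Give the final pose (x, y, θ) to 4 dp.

(0.2027, 4.6461, -3.4694)

step 1: θ'=-2.0944 (straight) → pose (2.5625, 1.2422, -2.0944)
step 2: θ'=-4.5944 (R=-0.8000) → pose (1.0752, 1.5481, -4.5944)
step 3: θ'=-4.9694 (R=-5.0000) → pose (1.2047, 3.4076, -4.9694)
step 4: θ'=-3.9694 (R=0.7500) → pose (1.0317, 4.1056, -3.9694)
step 5: θ'=-3.4694 (R=2.0000) → pose (0.2027, 4.6461, -3.4694)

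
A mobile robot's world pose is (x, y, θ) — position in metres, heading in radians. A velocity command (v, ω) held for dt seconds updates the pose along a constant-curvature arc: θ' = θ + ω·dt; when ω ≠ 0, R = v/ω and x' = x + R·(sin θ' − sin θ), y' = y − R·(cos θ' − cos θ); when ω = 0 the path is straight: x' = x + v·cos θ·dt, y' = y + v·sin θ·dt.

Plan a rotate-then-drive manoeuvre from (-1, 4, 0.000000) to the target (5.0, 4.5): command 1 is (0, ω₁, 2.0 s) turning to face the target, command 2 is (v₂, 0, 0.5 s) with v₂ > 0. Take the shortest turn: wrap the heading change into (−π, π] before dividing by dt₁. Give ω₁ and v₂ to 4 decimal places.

heading to target = atan2(4.5−4, 5−-1) = 0.0831
Δθ = wrap(0.0831 − 0.0000) = 0.0831; ω₁ = Δθ/dt₁ = 0.0416
distance = √((5−-1)² + (4.5−4)²) = 6.0208; v₂ = distance/dt₂ = 12.0416

ω₁ = 0.0416, v₂ = 12.0416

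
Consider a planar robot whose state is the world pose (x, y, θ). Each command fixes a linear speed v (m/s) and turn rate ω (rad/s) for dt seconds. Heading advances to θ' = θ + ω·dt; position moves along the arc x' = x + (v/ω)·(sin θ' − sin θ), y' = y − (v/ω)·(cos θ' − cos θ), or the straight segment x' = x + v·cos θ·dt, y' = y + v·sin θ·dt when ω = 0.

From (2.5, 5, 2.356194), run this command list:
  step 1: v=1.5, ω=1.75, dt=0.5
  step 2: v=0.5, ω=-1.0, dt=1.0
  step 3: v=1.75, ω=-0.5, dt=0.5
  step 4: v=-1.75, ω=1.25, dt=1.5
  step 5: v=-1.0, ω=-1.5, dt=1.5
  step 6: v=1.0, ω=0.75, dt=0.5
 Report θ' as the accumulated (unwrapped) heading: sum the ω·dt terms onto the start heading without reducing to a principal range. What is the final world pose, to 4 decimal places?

step 1: θ'=3.2312 (R=0.8571) → pose (1.8172, 5.2476, 3.2312)
step 2: θ'=2.2312 (R=-0.5000) → pose (1.3776, 5.4389, 2.2312)
step 3: θ'=1.9812 (R=-3.5000) → pose (0.9323, 6.1895, 1.9812)
step 4: θ'=3.8562 (R=-1.4000) → pose (3.1335, 5.6906, 3.8562)
step 5: θ'=1.6062 (R=0.6667) → pose (4.2367, 5.2106, 1.6062)
step 6: θ'=1.9812 (R=1.3333) → pose (4.1268, 5.6954, 1.9812)

(4.1268, 5.6954, 1.9812)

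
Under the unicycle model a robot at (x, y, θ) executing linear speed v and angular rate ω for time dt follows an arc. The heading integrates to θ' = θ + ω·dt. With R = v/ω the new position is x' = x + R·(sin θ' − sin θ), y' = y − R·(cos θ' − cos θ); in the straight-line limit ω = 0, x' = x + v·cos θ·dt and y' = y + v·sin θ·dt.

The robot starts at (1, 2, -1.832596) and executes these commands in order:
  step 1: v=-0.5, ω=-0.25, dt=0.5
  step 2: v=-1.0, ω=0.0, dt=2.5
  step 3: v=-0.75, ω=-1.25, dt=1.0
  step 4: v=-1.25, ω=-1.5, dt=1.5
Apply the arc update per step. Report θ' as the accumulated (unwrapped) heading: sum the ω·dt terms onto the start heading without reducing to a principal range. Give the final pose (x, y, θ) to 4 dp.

(3.1754, 3.5279, -5.4576)

step 1: θ'=-1.9576 (R=2.0000) → pose (1.0796, 2.2368, -1.9576)
step 2: θ'=-1.9576 (straight) → pose (2.0227, 4.5521, -1.9576)
step 3: θ'=-3.2076 (R=0.6000) → pose (2.6179, 4.9245, -3.2076)
step 4: θ'=-5.4576 (R=0.8333) → pose (3.1754, 3.5279, -5.4576)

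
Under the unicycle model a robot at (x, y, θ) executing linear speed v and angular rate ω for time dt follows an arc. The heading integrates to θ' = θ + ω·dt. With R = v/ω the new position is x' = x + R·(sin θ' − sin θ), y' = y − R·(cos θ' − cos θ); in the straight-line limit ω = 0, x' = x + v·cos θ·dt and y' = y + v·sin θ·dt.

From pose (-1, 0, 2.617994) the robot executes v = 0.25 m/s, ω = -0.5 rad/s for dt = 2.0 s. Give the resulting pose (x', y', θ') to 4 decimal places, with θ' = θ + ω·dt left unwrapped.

(-1.2494, 0.4094, 1.6180)

θ' = 2.6180 + -0.5·2.0 = 1.6180
R = v/ω = 0.25/-0.5 = -0.5000
x' = -1 + -0.5000·(sin 1.6180 − sin 2.6180) = -1.2494
y' = 0 − -0.5000·(cos 1.6180 − cos 2.6180) = 0.4094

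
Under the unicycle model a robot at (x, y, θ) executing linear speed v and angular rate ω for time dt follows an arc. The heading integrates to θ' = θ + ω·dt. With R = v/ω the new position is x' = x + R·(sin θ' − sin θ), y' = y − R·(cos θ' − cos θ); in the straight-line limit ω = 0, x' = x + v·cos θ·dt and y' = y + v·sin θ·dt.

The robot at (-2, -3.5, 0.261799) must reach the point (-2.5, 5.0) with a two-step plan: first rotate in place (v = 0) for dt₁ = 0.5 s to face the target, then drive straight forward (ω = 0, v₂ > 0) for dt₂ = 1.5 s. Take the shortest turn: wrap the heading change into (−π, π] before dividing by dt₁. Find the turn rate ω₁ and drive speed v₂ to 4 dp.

heading to target = atan2(5−-3.5, -2.5−-2) = 1.6296
Δθ = wrap(1.6296 − 0.2618) = 1.3678; ω₁ = Δθ/dt₁ = 2.7355
distance = √((-2.5−-2)² + (5−-3.5)²) = 8.5147; v₂ = distance/dt₂ = 5.6765

ω₁ = 2.7355, v₂ = 5.6765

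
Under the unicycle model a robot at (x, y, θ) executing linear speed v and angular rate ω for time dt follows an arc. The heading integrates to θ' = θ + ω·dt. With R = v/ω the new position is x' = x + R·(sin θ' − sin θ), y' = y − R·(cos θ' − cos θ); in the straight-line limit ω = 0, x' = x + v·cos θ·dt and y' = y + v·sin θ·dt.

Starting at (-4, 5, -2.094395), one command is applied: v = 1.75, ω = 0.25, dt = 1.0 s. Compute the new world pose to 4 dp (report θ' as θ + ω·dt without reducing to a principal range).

(-4.6775, 3.3914, -1.8444)

θ' = -2.0944 + 0.25·1.0 = -1.8444
R = v/ω = 1.75/0.25 = 7.0000
x' = -4 + 7.0000·(sin -1.8444 − sin -2.0944) = -4.6775
y' = 5 − 7.0000·(cos -1.8444 − cos -2.0944) = 3.3914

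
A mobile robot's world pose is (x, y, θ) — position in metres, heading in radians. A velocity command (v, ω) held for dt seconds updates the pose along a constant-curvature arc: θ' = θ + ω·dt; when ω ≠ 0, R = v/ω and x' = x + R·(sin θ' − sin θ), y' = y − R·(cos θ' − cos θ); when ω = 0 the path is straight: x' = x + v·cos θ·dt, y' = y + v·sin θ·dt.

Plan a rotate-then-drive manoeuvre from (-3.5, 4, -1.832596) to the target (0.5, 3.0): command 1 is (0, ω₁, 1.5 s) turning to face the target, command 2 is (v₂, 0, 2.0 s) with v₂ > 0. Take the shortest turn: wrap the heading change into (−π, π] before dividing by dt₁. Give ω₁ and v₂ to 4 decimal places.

heading to target = atan2(3−4, 0.5−-3.5) = -0.2450
Δθ = wrap(-0.2450 − -1.8326) = 1.5876; ω₁ = Δθ/dt₁ = 1.0584
distance = √((0.5−-3.5)² + (3−4)²) = 4.1231; v₂ = distance/dt₂ = 2.0616

ω₁ = 1.0584, v₂ = 2.0616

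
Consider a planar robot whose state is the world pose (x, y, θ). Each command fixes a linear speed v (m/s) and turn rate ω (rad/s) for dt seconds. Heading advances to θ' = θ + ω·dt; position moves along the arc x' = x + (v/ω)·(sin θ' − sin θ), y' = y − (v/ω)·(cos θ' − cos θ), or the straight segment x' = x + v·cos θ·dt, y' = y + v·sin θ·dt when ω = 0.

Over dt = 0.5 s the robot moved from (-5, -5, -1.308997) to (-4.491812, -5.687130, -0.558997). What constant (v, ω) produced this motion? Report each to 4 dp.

Δθ = -0.558997 − -1.308997 = 0.750000
ω = Δθ/dt = 0.750000/0.5 = 1.5000
R = −Δy/(cos θ' − cos θ) = 1.1667
v = R·ω = 1.1667·1.5000 = 1.7500

v = 1.7500, ω = 1.5000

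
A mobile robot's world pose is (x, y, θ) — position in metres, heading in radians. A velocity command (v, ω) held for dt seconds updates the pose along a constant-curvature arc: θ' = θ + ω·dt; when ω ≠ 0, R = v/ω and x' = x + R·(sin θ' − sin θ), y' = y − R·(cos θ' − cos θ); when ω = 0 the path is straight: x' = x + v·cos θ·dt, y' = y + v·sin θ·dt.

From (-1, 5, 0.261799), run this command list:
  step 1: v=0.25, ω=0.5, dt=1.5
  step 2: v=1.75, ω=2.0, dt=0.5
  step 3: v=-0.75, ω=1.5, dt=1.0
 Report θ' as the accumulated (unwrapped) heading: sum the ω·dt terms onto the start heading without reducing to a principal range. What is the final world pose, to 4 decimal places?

step 1: θ'=1.0118 (R=0.5000) → pose (-0.7055, 5.2178, 1.0118)
step 2: θ'=2.0118 (R=0.8750) → pose (-0.6560, 6.0553, 2.0118)
step 3: θ'=3.5118 (R=-0.5000) → pose (-0.0230, 5.8026, 3.5118)

(-0.0230, 5.8026, 3.5118)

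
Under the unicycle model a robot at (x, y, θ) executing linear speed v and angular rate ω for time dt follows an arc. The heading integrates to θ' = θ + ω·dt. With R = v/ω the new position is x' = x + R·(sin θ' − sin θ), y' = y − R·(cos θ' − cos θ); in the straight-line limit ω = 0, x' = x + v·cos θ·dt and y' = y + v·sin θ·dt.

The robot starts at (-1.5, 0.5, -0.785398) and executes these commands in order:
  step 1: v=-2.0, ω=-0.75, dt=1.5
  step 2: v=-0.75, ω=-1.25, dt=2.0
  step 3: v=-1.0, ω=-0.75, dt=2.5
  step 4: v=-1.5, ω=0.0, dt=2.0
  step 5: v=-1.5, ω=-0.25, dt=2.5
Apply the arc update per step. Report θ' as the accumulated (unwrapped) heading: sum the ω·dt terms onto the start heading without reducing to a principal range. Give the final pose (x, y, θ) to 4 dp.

(-8.7742, 2.6712, -6.9104)

step 1: θ'=-1.9104 (R=2.6667) → pose (-2.1287, 3.2739, -1.9104)
step 2: θ'=-4.4104 (R=0.6000) → pose (-0.9902, 3.2525, -4.4104)
step 3: θ'=-6.2854 (R=1.3333) → pose (-2.2661, 1.5226, -6.2854)
step 4: θ'=-6.2854 (straight) → pose (-5.2661, 1.5292, -6.2854)
step 5: θ'=-6.9104 (R=6.0000) → pose (-8.7742, 2.6712, -6.9104)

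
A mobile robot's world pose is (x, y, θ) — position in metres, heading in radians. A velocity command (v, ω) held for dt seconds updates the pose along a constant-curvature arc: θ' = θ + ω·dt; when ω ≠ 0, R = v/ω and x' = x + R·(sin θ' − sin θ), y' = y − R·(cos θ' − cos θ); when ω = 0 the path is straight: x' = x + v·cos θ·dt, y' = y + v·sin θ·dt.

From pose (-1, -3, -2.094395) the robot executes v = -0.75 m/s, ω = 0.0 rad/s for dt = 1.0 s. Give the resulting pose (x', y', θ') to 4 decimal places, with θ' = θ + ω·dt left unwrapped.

θ' = -2.0944 + 0.0·1.0 = -2.0944
ω = 0 → straight: x' = -1 + -0.75·cos(-2.0944)·1.0 = -0.6250
y' = -3 + -0.75·sin(-2.0944)·1.0 = -2.3505

(-0.6250, -2.3505, -2.0944)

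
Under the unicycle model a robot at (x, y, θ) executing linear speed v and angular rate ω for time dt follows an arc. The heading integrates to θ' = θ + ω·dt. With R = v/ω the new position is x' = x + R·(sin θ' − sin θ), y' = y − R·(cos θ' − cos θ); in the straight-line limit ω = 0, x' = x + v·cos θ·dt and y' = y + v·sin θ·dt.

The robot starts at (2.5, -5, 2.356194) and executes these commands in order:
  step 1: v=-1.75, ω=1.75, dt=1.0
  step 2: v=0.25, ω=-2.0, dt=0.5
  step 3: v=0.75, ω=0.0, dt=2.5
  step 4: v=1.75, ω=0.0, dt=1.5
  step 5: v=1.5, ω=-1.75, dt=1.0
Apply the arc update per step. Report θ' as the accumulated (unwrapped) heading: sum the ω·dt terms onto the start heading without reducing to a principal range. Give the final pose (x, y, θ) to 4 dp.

(-1.3825, -3.7179, 1.3562)

step 1: θ'=4.1062 (R=-1.0000) → pose (4.0289, -4.8626, 4.1062)
step 2: θ'=3.1062 (R=-0.1250) → pose (3.9218, -4.9163, 3.1062)
step 3: θ'=3.1062 (straight) → pose (2.0480, -4.8500, 3.1062)
step 4: θ'=3.1062 (straight) → pose (-0.5754, -4.7571, 3.1062)
step 5: θ'=1.3562 (R=-0.8571) → pose (-1.3825, -3.7179, 1.3562)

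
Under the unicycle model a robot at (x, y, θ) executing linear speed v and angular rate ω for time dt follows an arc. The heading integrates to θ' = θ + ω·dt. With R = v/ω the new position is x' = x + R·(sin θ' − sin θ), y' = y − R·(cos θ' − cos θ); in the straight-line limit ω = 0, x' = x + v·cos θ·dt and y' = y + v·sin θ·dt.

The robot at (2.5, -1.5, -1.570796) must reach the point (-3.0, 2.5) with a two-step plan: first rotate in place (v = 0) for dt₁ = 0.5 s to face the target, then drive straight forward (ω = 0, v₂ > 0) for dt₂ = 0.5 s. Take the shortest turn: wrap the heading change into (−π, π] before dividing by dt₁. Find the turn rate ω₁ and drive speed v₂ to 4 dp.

heading to target = atan2(2.5−-1.5, -3−2.5) = 2.5128
Δθ = wrap(2.5128 − -1.5708) = -2.1996; ω₁ = Δθ/dt₁ = -4.3992
distance = √((-3−2.5)² + (2.5−-1.5)²) = 6.8007; v₂ = distance/dt₂ = 13.6015

ω₁ = -4.3992, v₂ = 13.6015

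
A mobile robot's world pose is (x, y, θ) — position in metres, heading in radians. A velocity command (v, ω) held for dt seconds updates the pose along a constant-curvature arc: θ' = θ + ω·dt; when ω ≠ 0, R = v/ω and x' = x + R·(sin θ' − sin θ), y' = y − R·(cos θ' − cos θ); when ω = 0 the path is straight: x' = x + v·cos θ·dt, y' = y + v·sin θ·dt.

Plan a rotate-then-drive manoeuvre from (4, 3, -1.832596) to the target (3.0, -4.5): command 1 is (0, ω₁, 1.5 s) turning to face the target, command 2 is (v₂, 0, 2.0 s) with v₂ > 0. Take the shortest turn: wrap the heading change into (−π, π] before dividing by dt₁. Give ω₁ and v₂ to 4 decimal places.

ω₁ = 0.0862, v₂ = 3.7832

heading to target = atan2(-4.5−3, 3−4) = -1.7033
Δθ = wrap(-1.7033 − -1.8326) = 0.1292; ω₁ = Δθ/dt₁ = 0.0862
distance = √((3−4)² + (-4.5−3)²) = 7.5664; v₂ = distance/dt₂ = 3.7832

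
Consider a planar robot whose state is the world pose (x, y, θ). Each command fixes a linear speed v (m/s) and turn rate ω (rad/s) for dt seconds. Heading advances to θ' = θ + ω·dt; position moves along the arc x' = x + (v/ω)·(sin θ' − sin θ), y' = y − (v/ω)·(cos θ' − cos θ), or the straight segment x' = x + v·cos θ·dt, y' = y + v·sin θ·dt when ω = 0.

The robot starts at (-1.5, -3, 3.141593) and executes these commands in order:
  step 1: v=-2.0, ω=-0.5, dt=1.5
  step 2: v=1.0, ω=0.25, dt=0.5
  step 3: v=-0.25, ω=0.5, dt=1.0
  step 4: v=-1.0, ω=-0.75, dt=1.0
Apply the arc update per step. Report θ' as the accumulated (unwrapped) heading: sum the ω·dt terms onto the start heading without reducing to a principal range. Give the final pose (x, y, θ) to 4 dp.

(1.9278, -4.3150, 2.2666)

step 1: θ'=2.3916 (R=4.0000) → pose (1.2266, -4.0732, 2.3916)
step 2: θ'=2.5166 (R=4.0000) → pose (0.8404, -3.7561, 2.5166)
step 3: θ'=3.0166 (R=-0.5000) → pose (1.0706, -3.8468, 3.0166)
step 4: θ'=2.2666 (R=1.3333) → pose (1.9278, -4.3150, 2.2666)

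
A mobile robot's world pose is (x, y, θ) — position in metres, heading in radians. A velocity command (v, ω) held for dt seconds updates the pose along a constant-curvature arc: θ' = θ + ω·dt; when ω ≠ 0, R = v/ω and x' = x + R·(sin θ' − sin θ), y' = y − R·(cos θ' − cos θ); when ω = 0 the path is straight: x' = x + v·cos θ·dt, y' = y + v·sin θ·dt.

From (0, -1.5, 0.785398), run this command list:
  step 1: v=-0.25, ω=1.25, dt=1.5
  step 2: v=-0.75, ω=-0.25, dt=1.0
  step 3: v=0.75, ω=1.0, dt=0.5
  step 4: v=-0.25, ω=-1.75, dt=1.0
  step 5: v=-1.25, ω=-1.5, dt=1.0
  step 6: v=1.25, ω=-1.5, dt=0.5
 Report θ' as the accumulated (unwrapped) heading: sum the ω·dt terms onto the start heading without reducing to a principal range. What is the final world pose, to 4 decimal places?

(-0.1477, -3.1225, -1.0896)

step 1: θ'=2.6604 (R=-0.2000) → pose (0.0489, -1.8187, 2.6604)
step 2: θ'=2.4104 (R=3.0000) → pose (0.6636, -2.2449, 2.4104)
step 3: θ'=2.9104 (R=0.7500) → pose (0.3347, -2.0731, 2.9104)
step 4: θ'=1.1604 (R=0.1429) → pose (0.4329, -2.2692, 1.1604)
step 5: θ'=-0.3396 (R=0.8333) → pose (-0.6088, -2.7225, -0.3396)
step 6: θ'=-1.0896 (R=-0.8333) → pose (-0.1477, -3.1225, -1.0896)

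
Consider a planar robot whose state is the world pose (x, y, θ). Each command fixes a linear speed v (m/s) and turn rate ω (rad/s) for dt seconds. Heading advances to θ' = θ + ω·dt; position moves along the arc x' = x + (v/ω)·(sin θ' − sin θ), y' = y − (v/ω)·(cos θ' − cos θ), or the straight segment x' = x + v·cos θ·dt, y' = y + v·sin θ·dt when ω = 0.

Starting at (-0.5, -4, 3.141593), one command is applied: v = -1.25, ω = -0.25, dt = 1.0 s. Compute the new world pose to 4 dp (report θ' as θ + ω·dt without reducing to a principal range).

θ' = 3.1416 + -0.25·1.0 = 2.8916
R = v/ω = -1.25/-0.25 = 5.0000
x' = -0.5 + 5.0000·(sin 2.8916 − sin 3.1416) = 0.7370
y' = -4 − 5.0000·(cos 2.8916 − cos 3.1416) = -4.1554

(0.7370, -4.1554, 2.8916)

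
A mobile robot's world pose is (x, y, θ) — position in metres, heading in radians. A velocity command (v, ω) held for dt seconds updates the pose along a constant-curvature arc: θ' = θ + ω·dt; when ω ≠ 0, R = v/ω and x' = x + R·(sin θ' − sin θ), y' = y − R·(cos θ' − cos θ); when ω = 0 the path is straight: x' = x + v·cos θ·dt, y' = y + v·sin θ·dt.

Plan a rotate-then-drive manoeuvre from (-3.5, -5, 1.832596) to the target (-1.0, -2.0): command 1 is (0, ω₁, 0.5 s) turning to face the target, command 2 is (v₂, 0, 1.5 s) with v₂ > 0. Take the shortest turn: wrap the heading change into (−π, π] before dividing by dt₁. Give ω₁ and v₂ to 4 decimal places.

ω₁ = -1.9131, v₂ = 2.6034

heading to target = atan2(-2−-5, -1−-3.5) = 0.8761
Δθ = wrap(0.8761 − 1.8326) = -0.9565; ω₁ = Δθ/dt₁ = -1.9131
distance = √((-1−-3.5)² + (-2−-5)²) = 3.9051; v₂ = distance/dt₂ = 2.6034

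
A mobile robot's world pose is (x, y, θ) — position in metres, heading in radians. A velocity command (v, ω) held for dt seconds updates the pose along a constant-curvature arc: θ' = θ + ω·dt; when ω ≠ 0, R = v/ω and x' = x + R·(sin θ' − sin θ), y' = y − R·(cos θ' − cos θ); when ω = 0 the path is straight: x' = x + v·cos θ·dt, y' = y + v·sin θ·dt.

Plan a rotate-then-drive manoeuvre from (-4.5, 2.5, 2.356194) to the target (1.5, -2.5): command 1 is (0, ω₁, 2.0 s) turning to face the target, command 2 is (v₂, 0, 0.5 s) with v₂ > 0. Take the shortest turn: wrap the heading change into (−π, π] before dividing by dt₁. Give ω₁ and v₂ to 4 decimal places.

ω₁ = -1.5255, v₂ = 15.6205

heading to target = atan2(-2.5−2.5, 1.5−-4.5) = -0.6947
Δθ = wrap(-0.6947 − 2.3562) = -3.0509; ω₁ = Δθ/dt₁ = -1.5255
distance = √((1.5−-4.5)² + (-2.5−2.5)²) = 7.8102; v₂ = distance/dt₂ = 15.6205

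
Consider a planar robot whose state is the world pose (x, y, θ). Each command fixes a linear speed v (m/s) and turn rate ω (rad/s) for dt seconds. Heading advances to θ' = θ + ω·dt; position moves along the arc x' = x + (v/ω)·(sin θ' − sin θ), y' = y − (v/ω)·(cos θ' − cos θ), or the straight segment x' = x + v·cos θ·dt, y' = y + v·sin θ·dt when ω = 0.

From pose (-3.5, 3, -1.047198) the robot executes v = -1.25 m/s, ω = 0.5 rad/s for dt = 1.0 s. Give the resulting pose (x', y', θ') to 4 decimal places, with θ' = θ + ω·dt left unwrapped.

(-4.3643, 3.8850, -0.5472)

θ' = -1.0472 + 0.5·1.0 = -0.5472
R = v/ω = -1.25/0.5 = -2.5000
x' = -3.5 + -2.5000·(sin -0.5472 − sin -1.0472) = -4.3643
y' = 3 − -2.5000·(cos -0.5472 − cos -1.0472) = 3.8850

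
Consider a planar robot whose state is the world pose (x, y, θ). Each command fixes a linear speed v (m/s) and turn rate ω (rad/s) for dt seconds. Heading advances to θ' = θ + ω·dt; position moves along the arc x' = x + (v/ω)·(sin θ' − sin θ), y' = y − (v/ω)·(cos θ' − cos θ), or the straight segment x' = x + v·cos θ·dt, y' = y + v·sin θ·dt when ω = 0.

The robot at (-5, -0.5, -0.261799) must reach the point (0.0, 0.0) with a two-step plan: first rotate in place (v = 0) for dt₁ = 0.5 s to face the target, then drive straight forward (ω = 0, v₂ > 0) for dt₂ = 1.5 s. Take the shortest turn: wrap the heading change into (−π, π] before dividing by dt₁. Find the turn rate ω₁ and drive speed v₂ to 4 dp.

heading to target = atan2(0−-0.5, 0−-5) = 0.0997
Δθ = wrap(0.0997 − -0.2618) = 0.3615; ω₁ = Δθ/dt₁ = 0.7229
distance = √((0−-5)² + (0−-0.5)²) = 5.0249; v₂ = distance/dt₂ = 3.3500

ω₁ = 0.7229, v₂ = 3.3500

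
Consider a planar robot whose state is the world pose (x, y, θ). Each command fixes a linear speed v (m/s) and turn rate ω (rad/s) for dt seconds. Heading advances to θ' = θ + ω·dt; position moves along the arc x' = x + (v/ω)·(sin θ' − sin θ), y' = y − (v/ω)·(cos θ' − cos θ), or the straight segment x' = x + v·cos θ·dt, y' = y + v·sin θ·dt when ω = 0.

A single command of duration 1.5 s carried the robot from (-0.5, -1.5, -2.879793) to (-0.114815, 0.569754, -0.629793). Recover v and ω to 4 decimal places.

Δθ = -0.629793 − -2.879793 = 2.250000
ω = Δθ/dt = 2.250000/1.5 = 1.5000
R = −Δy/(cos θ' − cos θ) = -1.1667
v = R·ω = -1.1667·1.5000 = -1.7500

v = -1.7500, ω = 1.5000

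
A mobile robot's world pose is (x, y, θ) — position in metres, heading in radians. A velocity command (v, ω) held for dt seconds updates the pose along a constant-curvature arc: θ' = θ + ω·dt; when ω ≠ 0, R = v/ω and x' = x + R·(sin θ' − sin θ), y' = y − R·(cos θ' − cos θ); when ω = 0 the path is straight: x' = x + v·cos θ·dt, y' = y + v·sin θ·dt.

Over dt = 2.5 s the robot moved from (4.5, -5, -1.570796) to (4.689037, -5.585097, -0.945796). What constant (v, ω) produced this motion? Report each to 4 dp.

Δθ = -0.945796 − -1.570796 = 0.625000
ω = Δθ/dt = 0.625000/2.5 = 0.2500
R = −Δy/(cos θ' − cos θ) = 1.0000
v = R·ω = 1.0000·0.2500 = 0.2500

v = 0.2500, ω = 0.2500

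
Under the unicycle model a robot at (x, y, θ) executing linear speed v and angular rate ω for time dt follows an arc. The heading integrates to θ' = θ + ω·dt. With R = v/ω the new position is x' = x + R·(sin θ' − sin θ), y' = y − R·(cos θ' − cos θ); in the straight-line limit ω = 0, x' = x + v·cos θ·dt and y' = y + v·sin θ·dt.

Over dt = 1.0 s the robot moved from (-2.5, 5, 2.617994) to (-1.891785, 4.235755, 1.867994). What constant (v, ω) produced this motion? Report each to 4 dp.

v = -1.0000, ω = -0.7500

Δθ = 1.867994 − 2.617994 = -0.750000
ω = Δθ/dt = -0.750000/1.0 = -0.7500
R = −Δy/(cos θ' − cos θ) = 1.3333
v = R·ω = 1.3333·-0.7500 = -1.0000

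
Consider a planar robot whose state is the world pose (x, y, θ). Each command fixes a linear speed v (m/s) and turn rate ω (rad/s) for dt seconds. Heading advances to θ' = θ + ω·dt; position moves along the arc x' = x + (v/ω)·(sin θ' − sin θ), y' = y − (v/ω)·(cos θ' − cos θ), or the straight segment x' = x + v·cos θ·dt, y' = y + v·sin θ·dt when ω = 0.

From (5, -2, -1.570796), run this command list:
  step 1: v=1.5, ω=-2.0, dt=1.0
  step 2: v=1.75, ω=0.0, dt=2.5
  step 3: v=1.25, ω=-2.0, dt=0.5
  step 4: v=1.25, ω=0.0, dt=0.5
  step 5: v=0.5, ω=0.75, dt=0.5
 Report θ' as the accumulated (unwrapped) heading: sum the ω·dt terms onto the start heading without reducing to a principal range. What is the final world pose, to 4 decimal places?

step 1: θ'=-3.5708 (R=-0.7500) → pose (3.9379, -2.6820, -3.5708)
step 2: θ'=-3.5708 (straight) → pose (-0.0403, -0.8613, -3.5708)
step 3: θ'=-4.5708 (R=-0.6250) → pose (-0.3989, -0.3812, -4.5708)
step 4: θ'=-4.5708 (straight) → pose (-0.4871, 0.2375, -4.5708)
step 5: θ'=-4.1958 (R=0.6667) → pose (-0.5675, 0.4727, -4.1958)

(-0.5675, 0.4727, -4.1958)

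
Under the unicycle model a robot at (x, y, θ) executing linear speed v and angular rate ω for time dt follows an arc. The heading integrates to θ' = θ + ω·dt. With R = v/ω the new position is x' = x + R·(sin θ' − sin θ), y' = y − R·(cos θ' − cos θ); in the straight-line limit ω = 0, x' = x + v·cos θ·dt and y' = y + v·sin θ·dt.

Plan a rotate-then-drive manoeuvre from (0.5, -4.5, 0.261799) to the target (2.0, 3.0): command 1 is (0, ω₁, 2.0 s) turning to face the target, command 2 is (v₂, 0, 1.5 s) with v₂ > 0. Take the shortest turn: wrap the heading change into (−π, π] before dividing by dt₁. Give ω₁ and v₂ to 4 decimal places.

ω₁ = 0.5558, v₂ = 5.0990

heading to target = atan2(3−-4.5, 2−0.5) = 1.3734
Δθ = wrap(1.3734 − 0.2618) = 1.1116; ω₁ = Δθ/dt₁ = 0.5558
distance = √((2−0.5)² + (3−-4.5)²) = 7.6485; v₂ = distance/dt₂ = 5.0990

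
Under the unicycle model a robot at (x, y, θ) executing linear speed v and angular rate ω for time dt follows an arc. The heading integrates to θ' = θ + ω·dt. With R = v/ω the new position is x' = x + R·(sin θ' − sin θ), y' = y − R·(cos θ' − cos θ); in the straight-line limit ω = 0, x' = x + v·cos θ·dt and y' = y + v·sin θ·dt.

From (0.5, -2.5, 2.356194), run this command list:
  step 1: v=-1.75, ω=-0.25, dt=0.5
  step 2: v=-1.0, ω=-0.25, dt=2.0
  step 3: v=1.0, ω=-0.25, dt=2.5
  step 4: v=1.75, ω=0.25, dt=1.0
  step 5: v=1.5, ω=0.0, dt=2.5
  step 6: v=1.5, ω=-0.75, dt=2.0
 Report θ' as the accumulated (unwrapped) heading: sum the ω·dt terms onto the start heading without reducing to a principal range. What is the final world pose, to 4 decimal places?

(5.8616, 4.3237, -0.1438)

step 1: θ'=2.2312 (R=7.0000) → pose (1.0785, -3.1557, 2.2312)
step 2: θ'=1.7312 (R=4.0000) → pose (1.8682, -4.9706, 1.7312)
step 3: θ'=1.1062 (R=-4.0000) → pose (2.2408, -2.5395, 1.1062)
step 4: θ'=1.3562 (R=7.0000) → pose (2.8222, -0.8937, 1.3562)
step 5: θ'=1.3562 (straight) → pose (3.6208, 2.7702, 1.3562)
step 6: θ'=-0.1438 (R=-2.0000) → pose (5.8616, 4.3237, -0.1438)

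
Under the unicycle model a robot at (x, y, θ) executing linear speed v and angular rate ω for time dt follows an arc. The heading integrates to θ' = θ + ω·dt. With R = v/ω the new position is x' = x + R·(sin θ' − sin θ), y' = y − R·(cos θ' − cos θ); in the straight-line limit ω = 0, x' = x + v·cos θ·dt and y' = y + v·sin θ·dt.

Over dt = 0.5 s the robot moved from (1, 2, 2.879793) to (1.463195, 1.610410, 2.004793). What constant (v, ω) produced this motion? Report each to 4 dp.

Δθ = 2.004793 − 2.879793 = -0.875000
ω = Δθ/dt = -0.875000/0.5 = -1.7500
R = Δx/(sin θ' − sin θ) = 0.7143
v = R·ω = 0.7143·-1.7500 = -1.2500

v = -1.2500, ω = -1.7500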